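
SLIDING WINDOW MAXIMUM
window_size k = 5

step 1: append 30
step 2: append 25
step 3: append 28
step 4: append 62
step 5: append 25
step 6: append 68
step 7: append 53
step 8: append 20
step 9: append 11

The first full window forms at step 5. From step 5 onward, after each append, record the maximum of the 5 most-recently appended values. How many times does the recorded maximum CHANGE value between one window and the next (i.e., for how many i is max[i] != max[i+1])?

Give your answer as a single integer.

step 1: append 30 -> window=[30] (not full yet)
step 2: append 25 -> window=[30, 25] (not full yet)
step 3: append 28 -> window=[30, 25, 28] (not full yet)
step 4: append 62 -> window=[30, 25, 28, 62] (not full yet)
step 5: append 25 -> window=[30, 25, 28, 62, 25] -> max=62
step 6: append 68 -> window=[25, 28, 62, 25, 68] -> max=68
step 7: append 53 -> window=[28, 62, 25, 68, 53] -> max=68
step 8: append 20 -> window=[62, 25, 68, 53, 20] -> max=68
step 9: append 11 -> window=[25, 68, 53, 20, 11] -> max=68
Recorded maximums: 62 68 68 68 68
Changes between consecutive maximums: 1

Answer: 1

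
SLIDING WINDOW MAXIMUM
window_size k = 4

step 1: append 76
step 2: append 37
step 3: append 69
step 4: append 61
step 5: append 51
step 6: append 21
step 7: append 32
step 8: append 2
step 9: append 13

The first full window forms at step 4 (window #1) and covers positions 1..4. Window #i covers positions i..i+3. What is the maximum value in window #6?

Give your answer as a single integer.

step 1: append 76 -> window=[76] (not full yet)
step 2: append 37 -> window=[76, 37] (not full yet)
step 3: append 69 -> window=[76, 37, 69] (not full yet)
step 4: append 61 -> window=[76, 37, 69, 61] -> max=76
step 5: append 51 -> window=[37, 69, 61, 51] -> max=69
step 6: append 21 -> window=[69, 61, 51, 21] -> max=69
step 7: append 32 -> window=[61, 51, 21, 32] -> max=61
step 8: append 2 -> window=[51, 21, 32, 2] -> max=51
step 9: append 13 -> window=[21, 32, 2, 13] -> max=32
Window #6 max = 32

Answer: 32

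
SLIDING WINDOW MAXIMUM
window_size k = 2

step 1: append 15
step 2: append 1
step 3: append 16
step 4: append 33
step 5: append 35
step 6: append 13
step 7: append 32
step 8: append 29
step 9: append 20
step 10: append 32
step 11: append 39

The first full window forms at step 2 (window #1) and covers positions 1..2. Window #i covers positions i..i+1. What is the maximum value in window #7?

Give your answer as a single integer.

step 1: append 15 -> window=[15] (not full yet)
step 2: append 1 -> window=[15, 1] -> max=15
step 3: append 16 -> window=[1, 16] -> max=16
step 4: append 33 -> window=[16, 33] -> max=33
step 5: append 35 -> window=[33, 35] -> max=35
step 6: append 13 -> window=[35, 13] -> max=35
step 7: append 32 -> window=[13, 32] -> max=32
step 8: append 29 -> window=[32, 29] -> max=32
Window #7 max = 32

Answer: 32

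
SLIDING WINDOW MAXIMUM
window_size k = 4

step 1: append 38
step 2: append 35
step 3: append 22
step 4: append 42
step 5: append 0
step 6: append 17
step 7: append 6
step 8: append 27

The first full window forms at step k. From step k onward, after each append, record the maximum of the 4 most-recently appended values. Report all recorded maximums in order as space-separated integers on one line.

step 1: append 38 -> window=[38] (not full yet)
step 2: append 35 -> window=[38, 35] (not full yet)
step 3: append 22 -> window=[38, 35, 22] (not full yet)
step 4: append 42 -> window=[38, 35, 22, 42] -> max=42
step 5: append 0 -> window=[35, 22, 42, 0] -> max=42
step 6: append 17 -> window=[22, 42, 0, 17] -> max=42
step 7: append 6 -> window=[42, 0, 17, 6] -> max=42
step 8: append 27 -> window=[0, 17, 6, 27] -> max=27

Answer: 42 42 42 42 27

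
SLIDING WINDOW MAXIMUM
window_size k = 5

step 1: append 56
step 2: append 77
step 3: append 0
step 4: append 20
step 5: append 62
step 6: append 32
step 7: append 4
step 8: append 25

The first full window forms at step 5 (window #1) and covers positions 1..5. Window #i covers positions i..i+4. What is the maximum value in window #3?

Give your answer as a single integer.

Answer: 62

Derivation:
step 1: append 56 -> window=[56] (not full yet)
step 2: append 77 -> window=[56, 77] (not full yet)
step 3: append 0 -> window=[56, 77, 0] (not full yet)
step 4: append 20 -> window=[56, 77, 0, 20] (not full yet)
step 5: append 62 -> window=[56, 77, 0, 20, 62] -> max=77
step 6: append 32 -> window=[77, 0, 20, 62, 32] -> max=77
step 7: append 4 -> window=[0, 20, 62, 32, 4] -> max=62
Window #3 max = 62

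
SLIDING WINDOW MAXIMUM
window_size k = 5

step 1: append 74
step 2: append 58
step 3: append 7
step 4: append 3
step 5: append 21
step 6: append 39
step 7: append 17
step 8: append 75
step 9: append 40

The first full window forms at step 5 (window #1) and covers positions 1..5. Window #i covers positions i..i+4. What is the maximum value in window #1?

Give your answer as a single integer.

Answer: 74

Derivation:
step 1: append 74 -> window=[74] (not full yet)
step 2: append 58 -> window=[74, 58] (not full yet)
step 3: append 7 -> window=[74, 58, 7] (not full yet)
step 4: append 3 -> window=[74, 58, 7, 3] (not full yet)
step 5: append 21 -> window=[74, 58, 7, 3, 21] -> max=74
Window #1 max = 74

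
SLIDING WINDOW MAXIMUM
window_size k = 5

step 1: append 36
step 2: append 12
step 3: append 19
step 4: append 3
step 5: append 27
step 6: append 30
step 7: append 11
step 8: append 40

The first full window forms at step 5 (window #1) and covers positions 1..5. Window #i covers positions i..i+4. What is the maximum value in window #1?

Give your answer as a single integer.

Answer: 36

Derivation:
step 1: append 36 -> window=[36] (not full yet)
step 2: append 12 -> window=[36, 12] (not full yet)
step 3: append 19 -> window=[36, 12, 19] (not full yet)
step 4: append 3 -> window=[36, 12, 19, 3] (not full yet)
step 5: append 27 -> window=[36, 12, 19, 3, 27] -> max=36
Window #1 max = 36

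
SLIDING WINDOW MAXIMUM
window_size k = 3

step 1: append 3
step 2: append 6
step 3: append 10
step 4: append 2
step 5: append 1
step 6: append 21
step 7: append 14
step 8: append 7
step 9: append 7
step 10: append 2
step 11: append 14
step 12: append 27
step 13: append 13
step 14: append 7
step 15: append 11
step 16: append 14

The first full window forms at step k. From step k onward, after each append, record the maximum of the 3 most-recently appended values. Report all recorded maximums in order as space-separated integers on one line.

step 1: append 3 -> window=[3] (not full yet)
step 2: append 6 -> window=[3, 6] (not full yet)
step 3: append 10 -> window=[3, 6, 10] -> max=10
step 4: append 2 -> window=[6, 10, 2] -> max=10
step 5: append 1 -> window=[10, 2, 1] -> max=10
step 6: append 21 -> window=[2, 1, 21] -> max=21
step 7: append 14 -> window=[1, 21, 14] -> max=21
step 8: append 7 -> window=[21, 14, 7] -> max=21
step 9: append 7 -> window=[14, 7, 7] -> max=14
step 10: append 2 -> window=[7, 7, 2] -> max=7
step 11: append 14 -> window=[7, 2, 14] -> max=14
step 12: append 27 -> window=[2, 14, 27] -> max=27
step 13: append 13 -> window=[14, 27, 13] -> max=27
step 14: append 7 -> window=[27, 13, 7] -> max=27
step 15: append 11 -> window=[13, 7, 11] -> max=13
step 16: append 14 -> window=[7, 11, 14] -> max=14

Answer: 10 10 10 21 21 21 14 7 14 27 27 27 13 14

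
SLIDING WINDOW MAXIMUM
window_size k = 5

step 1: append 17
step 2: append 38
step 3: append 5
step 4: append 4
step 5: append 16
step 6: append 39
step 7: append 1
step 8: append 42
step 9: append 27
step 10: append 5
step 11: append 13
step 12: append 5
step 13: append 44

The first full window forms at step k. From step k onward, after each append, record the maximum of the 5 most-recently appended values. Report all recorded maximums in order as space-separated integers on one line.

step 1: append 17 -> window=[17] (not full yet)
step 2: append 38 -> window=[17, 38] (not full yet)
step 3: append 5 -> window=[17, 38, 5] (not full yet)
step 4: append 4 -> window=[17, 38, 5, 4] (not full yet)
step 5: append 16 -> window=[17, 38, 5, 4, 16] -> max=38
step 6: append 39 -> window=[38, 5, 4, 16, 39] -> max=39
step 7: append 1 -> window=[5, 4, 16, 39, 1] -> max=39
step 8: append 42 -> window=[4, 16, 39, 1, 42] -> max=42
step 9: append 27 -> window=[16, 39, 1, 42, 27] -> max=42
step 10: append 5 -> window=[39, 1, 42, 27, 5] -> max=42
step 11: append 13 -> window=[1, 42, 27, 5, 13] -> max=42
step 12: append 5 -> window=[42, 27, 5, 13, 5] -> max=42
step 13: append 44 -> window=[27, 5, 13, 5, 44] -> max=44

Answer: 38 39 39 42 42 42 42 42 44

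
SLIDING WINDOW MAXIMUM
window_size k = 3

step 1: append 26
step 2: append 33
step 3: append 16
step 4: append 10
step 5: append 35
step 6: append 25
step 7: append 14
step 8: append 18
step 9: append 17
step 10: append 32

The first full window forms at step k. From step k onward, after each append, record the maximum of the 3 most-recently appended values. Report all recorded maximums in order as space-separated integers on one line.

Answer: 33 33 35 35 35 25 18 32

Derivation:
step 1: append 26 -> window=[26] (not full yet)
step 2: append 33 -> window=[26, 33] (not full yet)
step 3: append 16 -> window=[26, 33, 16] -> max=33
step 4: append 10 -> window=[33, 16, 10] -> max=33
step 5: append 35 -> window=[16, 10, 35] -> max=35
step 6: append 25 -> window=[10, 35, 25] -> max=35
step 7: append 14 -> window=[35, 25, 14] -> max=35
step 8: append 18 -> window=[25, 14, 18] -> max=25
step 9: append 17 -> window=[14, 18, 17] -> max=18
step 10: append 32 -> window=[18, 17, 32] -> max=32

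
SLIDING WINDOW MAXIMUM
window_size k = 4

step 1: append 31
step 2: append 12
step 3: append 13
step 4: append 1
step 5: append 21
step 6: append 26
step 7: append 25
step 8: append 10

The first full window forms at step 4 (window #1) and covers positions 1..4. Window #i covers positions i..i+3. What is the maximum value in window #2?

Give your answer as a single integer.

Answer: 21

Derivation:
step 1: append 31 -> window=[31] (not full yet)
step 2: append 12 -> window=[31, 12] (not full yet)
step 3: append 13 -> window=[31, 12, 13] (not full yet)
step 4: append 1 -> window=[31, 12, 13, 1] -> max=31
step 5: append 21 -> window=[12, 13, 1, 21] -> max=21
Window #2 max = 21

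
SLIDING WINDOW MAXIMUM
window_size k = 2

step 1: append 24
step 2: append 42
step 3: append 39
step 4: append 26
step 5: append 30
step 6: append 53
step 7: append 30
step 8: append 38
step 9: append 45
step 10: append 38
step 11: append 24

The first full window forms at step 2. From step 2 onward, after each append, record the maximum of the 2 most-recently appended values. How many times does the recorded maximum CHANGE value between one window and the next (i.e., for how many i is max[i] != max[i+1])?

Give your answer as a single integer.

step 1: append 24 -> window=[24] (not full yet)
step 2: append 42 -> window=[24, 42] -> max=42
step 3: append 39 -> window=[42, 39] -> max=42
step 4: append 26 -> window=[39, 26] -> max=39
step 5: append 30 -> window=[26, 30] -> max=30
step 6: append 53 -> window=[30, 53] -> max=53
step 7: append 30 -> window=[53, 30] -> max=53
step 8: append 38 -> window=[30, 38] -> max=38
step 9: append 45 -> window=[38, 45] -> max=45
step 10: append 38 -> window=[45, 38] -> max=45
step 11: append 24 -> window=[38, 24] -> max=38
Recorded maximums: 42 42 39 30 53 53 38 45 45 38
Changes between consecutive maximums: 6

Answer: 6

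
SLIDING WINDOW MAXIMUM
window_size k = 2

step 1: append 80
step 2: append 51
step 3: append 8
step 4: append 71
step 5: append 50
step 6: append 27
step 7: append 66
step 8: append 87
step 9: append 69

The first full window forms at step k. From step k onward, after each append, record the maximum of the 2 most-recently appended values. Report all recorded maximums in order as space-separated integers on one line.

step 1: append 80 -> window=[80] (not full yet)
step 2: append 51 -> window=[80, 51] -> max=80
step 3: append 8 -> window=[51, 8] -> max=51
step 4: append 71 -> window=[8, 71] -> max=71
step 5: append 50 -> window=[71, 50] -> max=71
step 6: append 27 -> window=[50, 27] -> max=50
step 7: append 66 -> window=[27, 66] -> max=66
step 8: append 87 -> window=[66, 87] -> max=87
step 9: append 69 -> window=[87, 69] -> max=87

Answer: 80 51 71 71 50 66 87 87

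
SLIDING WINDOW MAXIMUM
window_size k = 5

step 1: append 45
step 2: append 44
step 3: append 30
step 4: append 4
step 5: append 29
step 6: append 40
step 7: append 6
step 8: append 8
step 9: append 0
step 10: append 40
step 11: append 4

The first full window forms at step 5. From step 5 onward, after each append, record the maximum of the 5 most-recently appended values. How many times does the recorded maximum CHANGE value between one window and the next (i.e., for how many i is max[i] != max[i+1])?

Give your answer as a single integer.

Answer: 2

Derivation:
step 1: append 45 -> window=[45] (not full yet)
step 2: append 44 -> window=[45, 44] (not full yet)
step 3: append 30 -> window=[45, 44, 30] (not full yet)
step 4: append 4 -> window=[45, 44, 30, 4] (not full yet)
step 5: append 29 -> window=[45, 44, 30, 4, 29] -> max=45
step 6: append 40 -> window=[44, 30, 4, 29, 40] -> max=44
step 7: append 6 -> window=[30, 4, 29, 40, 6] -> max=40
step 8: append 8 -> window=[4, 29, 40, 6, 8] -> max=40
step 9: append 0 -> window=[29, 40, 6, 8, 0] -> max=40
step 10: append 40 -> window=[40, 6, 8, 0, 40] -> max=40
step 11: append 4 -> window=[6, 8, 0, 40, 4] -> max=40
Recorded maximums: 45 44 40 40 40 40 40
Changes between consecutive maximums: 2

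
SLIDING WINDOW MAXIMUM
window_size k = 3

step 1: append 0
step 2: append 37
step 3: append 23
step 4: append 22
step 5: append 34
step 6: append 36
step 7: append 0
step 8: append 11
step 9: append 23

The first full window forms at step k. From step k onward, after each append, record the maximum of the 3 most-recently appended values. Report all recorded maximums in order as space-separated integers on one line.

Answer: 37 37 34 36 36 36 23

Derivation:
step 1: append 0 -> window=[0] (not full yet)
step 2: append 37 -> window=[0, 37] (not full yet)
step 3: append 23 -> window=[0, 37, 23] -> max=37
step 4: append 22 -> window=[37, 23, 22] -> max=37
step 5: append 34 -> window=[23, 22, 34] -> max=34
step 6: append 36 -> window=[22, 34, 36] -> max=36
step 7: append 0 -> window=[34, 36, 0] -> max=36
step 8: append 11 -> window=[36, 0, 11] -> max=36
step 9: append 23 -> window=[0, 11, 23] -> max=23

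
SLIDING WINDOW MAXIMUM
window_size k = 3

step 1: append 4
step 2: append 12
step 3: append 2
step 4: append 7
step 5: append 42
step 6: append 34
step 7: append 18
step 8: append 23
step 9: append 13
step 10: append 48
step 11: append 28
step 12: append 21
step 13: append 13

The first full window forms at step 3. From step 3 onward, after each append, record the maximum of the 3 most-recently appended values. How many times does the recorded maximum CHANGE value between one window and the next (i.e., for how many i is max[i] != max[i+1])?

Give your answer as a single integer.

Answer: 5

Derivation:
step 1: append 4 -> window=[4] (not full yet)
step 2: append 12 -> window=[4, 12] (not full yet)
step 3: append 2 -> window=[4, 12, 2] -> max=12
step 4: append 7 -> window=[12, 2, 7] -> max=12
step 5: append 42 -> window=[2, 7, 42] -> max=42
step 6: append 34 -> window=[7, 42, 34] -> max=42
step 7: append 18 -> window=[42, 34, 18] -> max=42
step 8: append 23 -> window=[34, 18, 23] -> max=34
step 9: append 13 -> window=[18, 23, 13] -> max=23
step 10: append 48 -> window=[23, 13, 48] -> max=48
step 11: append 28 -> window=[13, 48, 28] -> max=48
step 12: append 21 -> window=[48, 28, 21] -> max=48
step 13: append 13 -> window=[28, 21, 13] -> max=28
Recorded maximums: 12 12 42 42 42 34 23 48 48 48 28
Changes between consecutive maximums: 5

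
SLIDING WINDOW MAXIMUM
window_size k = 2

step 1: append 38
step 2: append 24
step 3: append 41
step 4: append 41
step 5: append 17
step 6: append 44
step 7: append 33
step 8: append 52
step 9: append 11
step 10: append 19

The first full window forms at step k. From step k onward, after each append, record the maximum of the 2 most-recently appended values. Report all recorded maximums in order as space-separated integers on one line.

step 1: append 38 -> window=[38] (not full yet)
step 2: append 24 -> window=[38, 24] -> max=38
step 3: append 41 -> window=[24, 41] -> max=41
step 4: append 41 -> window=[41, 41] -> max=41
step 5: append 17 -> window=[41, 17] -> max=41
step 6: append 44 -> window=[17, 44] -> max=44
step 7: append 33 -> window=[44, 33] -> max=44
step 8: append 52 -> window=[33, 52] -> max=52
step 9: append 11 -> window=[52, 11] -> max=52
step 10: append 19 -> window=[11, 19] -> max=19

Answer: 38 41 41 41 44 44 52 52 19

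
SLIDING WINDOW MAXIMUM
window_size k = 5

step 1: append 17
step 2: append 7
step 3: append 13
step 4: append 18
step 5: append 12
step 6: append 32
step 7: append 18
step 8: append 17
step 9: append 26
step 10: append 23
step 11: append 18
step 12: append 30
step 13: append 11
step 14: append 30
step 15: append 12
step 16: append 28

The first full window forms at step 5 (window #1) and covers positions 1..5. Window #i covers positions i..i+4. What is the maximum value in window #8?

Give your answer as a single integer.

Answer: 30

Derivation:
step 1: append 17 -> window=[17] (not full yet)
step 2: append 7 -> window=[17, 7] (not full yet)
step 3: append 13 -> window=[17, 7, 13] (not full yet)
step 4: append 18 -> window=[17, 7, 13, 18] (not full yet)
step 5: append 12 -> window=[17, 7, 13, 18, 12] -> max=18
step 6: append 32 -> window=[7, 13, 18, 12, 32] -> max=32
step 7: append 18 -> window=[13, 18, 12, 32, 18] -> max=32
step 8: append 17 -> window=[18, 12, 32, 18, 17] -> max=32
step 9: append 26 -> window=[12, 32, 18, 17, 26] -> max=32
step 10: append 23 -> window=[32, 18, 17, 26, 23] -> max=32
step 11: append 18 -> window=[18, 17, 26, 23, 18] -> max=26
step 12: append 30 -> window=[17, 26, 23, 18, 30] -> max=30
Window #8 max = 30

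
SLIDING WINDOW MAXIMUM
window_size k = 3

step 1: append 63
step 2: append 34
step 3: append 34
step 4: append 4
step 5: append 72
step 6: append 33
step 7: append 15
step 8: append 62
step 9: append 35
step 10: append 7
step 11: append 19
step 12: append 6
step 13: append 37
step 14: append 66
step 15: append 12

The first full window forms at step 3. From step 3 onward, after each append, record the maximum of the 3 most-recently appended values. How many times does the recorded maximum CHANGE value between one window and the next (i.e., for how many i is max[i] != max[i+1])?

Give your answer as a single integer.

step 1: append 63 -> window=[63] (not full yet)
step 2: append 34 -> window=[63, 34] (not full yet)
step 3: append 34 -> window=[63, 34, 34] -> max=63
step 4: append 4 -> window=[34, 34, 4] -> max=34
step 5: append 72 -> window=[34, 4, 72] -> max=72
step 6: append 33 -> window=[4, 72, 33] -> max=72
step 7: append 15 -> window=[72, 33, 15] -> max=72
step 8: append 62 -> window=[33, 15, 62] -> max=62
step 9: append 35 -> window=[15, 62, 35] -> max=62
step 10: append 7 -> window=[62, 35, 7] -> max=62
step 11: append 19 -> window=[35, 7, 19] -> max=35
step 12: append 6 -> window=[7, 19, 6] -> max=19
step 13: append 37 -> window=[19, 6, 37] -> max=37
step 14: append 66 -> window=[6, 37, 66] -> max=66
step 15: append 12 -> window=[37, 66, 12] -> max=66
Recorded maximums: 63 34 72 72 72 62 62 62 35 19 37 66 66
Changes between consecutive maximums: 7

Answer: 7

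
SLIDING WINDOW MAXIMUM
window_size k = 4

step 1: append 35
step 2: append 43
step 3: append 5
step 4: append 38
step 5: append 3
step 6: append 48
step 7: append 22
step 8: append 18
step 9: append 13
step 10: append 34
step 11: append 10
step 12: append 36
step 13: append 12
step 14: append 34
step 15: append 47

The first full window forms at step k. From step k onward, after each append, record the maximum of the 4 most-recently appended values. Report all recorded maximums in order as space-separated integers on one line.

step 1: append 35 -> window=[35] (not full yet)
step 2: append 43 -> window=[35, 43] (not full yet)
step 3: append 5 -> window=[35, 43, 5] (not full yet)
step 4: append 38 -> window=[35, 43, 5, 38] -> max=43
step 5: append 3 -> window=[43, 5, 38, 3] -> max=43
step 6: append 48 -> window=[5, 38, 3, 48] -> max=48
step 7: append 22 -> window=[38, 3, 48, 22] -> max=48
step 8: append 18 -> window=[3, 48, 22, 18] -> max=48
step 9: append 13 -> window=[48, 22, 18, 13] -> max=48
step 10: append 34 -> window=[22, 18, 13, 34] -> max=34
step 11: append 10 -> window=[18, 13, 34, 10] -> max=34
step 12: append 36 -> window=[13, 34, 10, 36] -> max=36
step 13: append 12 -> window=[34, 10, 36, 12] -> max=36
step 14: append 34 -> window=[10, 36, 12, 34] -> max=36
step 15: append 47 -> window=[36, 12, 34, 47] -> max=47

Answer: 43 43 48 48 48 48 34 34 36 36 36 47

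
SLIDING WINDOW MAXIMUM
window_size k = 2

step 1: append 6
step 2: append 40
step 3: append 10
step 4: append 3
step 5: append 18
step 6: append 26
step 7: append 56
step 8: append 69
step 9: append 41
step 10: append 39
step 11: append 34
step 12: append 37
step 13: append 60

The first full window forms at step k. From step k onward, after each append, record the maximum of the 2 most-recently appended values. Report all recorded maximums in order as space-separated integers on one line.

Answer: 40 40 10 18 26 56 69 69 41 39 37 60

Derivation:
step 1: append 6 -> window=[6] (not full yet)
step 2: append 40 -> window=[6, 40] -> max=40
step 3: append 10 -> window=[40, 10] -> max=40
step 4: append 3 -> window=[10, 3] -> max=10
step 5: append 18 -> window=[3, 18] -> max=18
step 6: append 26 -> window=[18, 26] -> max=26
step 7: append 56 -> window=[26, 56] -> max=56
step 8: append 69 -> window=[56, 69] -> max=69
step 9: append 41 -> window=[69, 41] -> max=69
step 10: append 39 -> window=[41, 39] -> max=41
step 11: append 34 -> window=[39, 34] -> max=39
step 12: append 37 -> window=[34, 37] -> max=37
step 13: append 60 -> window=[37, 60] -> max=60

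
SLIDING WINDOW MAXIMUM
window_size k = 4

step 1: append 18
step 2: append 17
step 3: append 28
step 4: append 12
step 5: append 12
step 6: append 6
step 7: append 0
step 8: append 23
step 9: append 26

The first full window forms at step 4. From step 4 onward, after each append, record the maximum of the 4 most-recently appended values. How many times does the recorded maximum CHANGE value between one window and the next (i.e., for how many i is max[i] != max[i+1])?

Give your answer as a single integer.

step 1: append 18 -> window=[18] (not full yet)
step 2: append 17 -> window=[18, 17] (not full yet)
step 3: append 28 -> window=[18, 17, 28] (not full yet)
step 4: append 12 -> window=[18, 17, 28, 12] -> max=28
step 5: append 12 -> window=[17, 28, 12, 12] -> max=28
step 6: append 6 -> window=[28, 12, 12, 6] -> max=28
step 7: append 0 -> window=[12, 12, 6, 0] -> max=12
step 8: append 23 -> window=[12, 6, 0, 23] -> max=23
step 9: append 26 -> window=[6, 0, 23, 26] -> max=26
Recorded maximums: 28 28 28 12 23 26
Changes between consecutive maximums: 3

Answer: 3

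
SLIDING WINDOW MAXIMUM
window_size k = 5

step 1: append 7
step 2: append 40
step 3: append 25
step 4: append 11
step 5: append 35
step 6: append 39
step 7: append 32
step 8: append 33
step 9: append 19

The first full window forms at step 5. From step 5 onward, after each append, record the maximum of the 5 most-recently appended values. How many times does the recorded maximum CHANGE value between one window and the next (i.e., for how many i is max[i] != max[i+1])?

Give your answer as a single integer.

step 1: append 7 -> window=[7] (not full yet)
step 2: append 40 -> window=[7, 40] (not full yet)
step 3: append 25 -> window=[7, 40, 25] (not full yet)
step 4: append 11 -> window=[7, 40, 25, 11] (not full yet)
step 5: append 35 -> window=[7, 40, 25, 11, 35] -> max=40
step 6: append 39 -> window=[40, 25, 11, 35, 39] -> max=40
step 7: append 32 -> window=[25, 11, 35, 39, 32] -> max=39
step 8: append 33 -> window=[11, 35, 39, 32, 33] -> max=39
step 9: append 19 -> window=[35, 39, 32, 33, 19] -> max=39
Recorded maximums: 40 40 39 39 39
Changes between consecutive maximums: 1

Answer: 1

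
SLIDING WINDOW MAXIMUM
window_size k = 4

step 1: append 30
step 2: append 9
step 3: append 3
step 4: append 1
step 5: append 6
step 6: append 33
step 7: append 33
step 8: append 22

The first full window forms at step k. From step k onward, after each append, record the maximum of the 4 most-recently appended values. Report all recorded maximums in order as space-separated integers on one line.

Answer: 30 9 33 33 33

Derivation:
step 1: append 30 -> window=[30] (not full yet)
step 2: append 9 -> window=[30, 9] (not full yet)
step 3: append 3 -> window=[30, 9, 3] (not full yet)
step 4: append 1 -> window=[30, 9, 3, 1] -> max=30
step 5: append 6 -> window=[9, 3, 1, 6] -> max=9
step 6: append 33 -> window=[3, 1, 6, 33] -> max=33
step 7: append 33 -> window=[1, 6, 33, 33] -> max=33
step 8: append 22 -> window=[6, 33, 33, 22] -> max=33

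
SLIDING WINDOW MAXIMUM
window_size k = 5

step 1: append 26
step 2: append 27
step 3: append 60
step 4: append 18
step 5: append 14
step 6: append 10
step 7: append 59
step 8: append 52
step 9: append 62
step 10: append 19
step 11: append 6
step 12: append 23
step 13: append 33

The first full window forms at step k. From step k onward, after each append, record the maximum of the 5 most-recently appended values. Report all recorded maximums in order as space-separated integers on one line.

Answer: 60 60 60 59 62 62 62 62 62

Derivation:
step 1: append 26 -> window=[26] (not full yet)
step 2: append 27 -> window=[26, 27] (not full yet)
step 3: append 60 -> window=[26, 27, 60] (not full yet)
step 4: append 18 -> window=[26, 27, 60, 18] (not full yet)
step 5: append 14 -> window=[26, 27, 60, 18, 14] -> max=60
step 6: append 10 -> window=[27, 60, 18, 14, 10] -> max=60
step 7: append 59 -> window=[60, 18, 14, 10, 59] -> max=60
step 8: append 52 -> window=[18, 14, 10, 59, 52] -> max=59
step 9: append 62 -> window=[14, 10, 59, 52, 62] -> max=62
step 10: append 19 -> window=[10, 59, 52, 62, 19] -> max=62
step 11: append 6 -> window=[59, 52, 62, 19, 6] -> max=62
step 12: append 23 -> window=[52, 62, 19, 6, 23] -> max=62
step 13: append 33 -> window=[62, 19, 6, 23, 33] -> max=62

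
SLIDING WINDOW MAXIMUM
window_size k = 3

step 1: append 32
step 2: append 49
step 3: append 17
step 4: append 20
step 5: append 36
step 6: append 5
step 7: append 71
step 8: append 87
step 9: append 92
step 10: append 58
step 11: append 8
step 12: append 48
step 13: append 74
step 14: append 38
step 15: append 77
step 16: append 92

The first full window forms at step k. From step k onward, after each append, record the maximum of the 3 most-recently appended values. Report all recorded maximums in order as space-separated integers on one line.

step 1: append 32 -> window=[32] (not full yet)
step 2: append 49 -> window=[32, 49] (not full yet)
step 3: append 17 -> window=[32, 49, 17] -> max=49
step 4: append 20 -> window=[49, 17, 20] -> max=49
step 5: append 36 -> window=[17, 20, 36] -> max=36
step 6: append 5 -> window=[20, 36, 5] -> max=36
step 7: append 71 -> window=[36, 5, 71] -> max=71
step 8: append 87 -> window=[5, 71, 87] -> max=87
step 9: append 92 -> window=[71, 87, 92] -> max=92
step 10: append 58 -> window=[87, 92, 58] -> max=92
step 11: append 8 -> window=[92, 58, 8] -> max=92
step 12: append 48 -> window=[58, 8, 48] -> max=58
step 13: append 74 -> window=[8, 48, 74] -> max=74
step 14: append 38 -> window=[48, 74, 38] -> max=74
step 15: append 77 -> window=[74, 38, 77] -> max=77
step 16: append 92 -> window=[38, 77, 92] -> max=92

Answer: 49 49 36 36 71 87 92 92 92 58 74 74 77 92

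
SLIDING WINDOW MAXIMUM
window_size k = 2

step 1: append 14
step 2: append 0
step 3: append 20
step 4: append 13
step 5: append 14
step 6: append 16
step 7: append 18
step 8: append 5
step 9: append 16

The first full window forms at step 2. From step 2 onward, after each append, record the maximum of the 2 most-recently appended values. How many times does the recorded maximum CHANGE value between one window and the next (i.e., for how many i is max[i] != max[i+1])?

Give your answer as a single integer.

Answer: 5

Derivation:
step 1: append 14 -> window=[14] (not full yet)
step 2: append 0 -> window=[14, 0] -> max=14
step 3: append 20 -> window=[0, 20] -> max=20
step 4: append 13 -> window=[20, 13] -> max=20
step 5: append 14 -> window=[13, 14] -> max=14
step 6: append 16 -> window=[14, 16] -> max=16
step 7: append 18 -> window=[16, 18] -> max=18
step 8: append 5 -> window=[18, 5] -> max=18
step 9: append 16 -> window=[5, 16] -> max=16
Recorded maximums: 14 20 20 14 16 18 18 16
Changes between consecutive maximums: 5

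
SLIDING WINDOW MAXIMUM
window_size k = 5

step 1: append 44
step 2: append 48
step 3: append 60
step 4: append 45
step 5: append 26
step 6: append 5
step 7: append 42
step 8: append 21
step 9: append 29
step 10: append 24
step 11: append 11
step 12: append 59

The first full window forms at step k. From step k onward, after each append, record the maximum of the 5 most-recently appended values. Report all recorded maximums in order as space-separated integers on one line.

Answer: 60 60 60 45 42 42 42 59

Derivation:
step 1: append 44 -> window=[44] (not full yet)
step 2: append 48 -> window=[44, 48] (not full yet)
step 3: append 60 -> window=[44, 48, 60] (not full yet)
step 4: append 45 -> window=[44, 48, 60, 45] (not full yet)
step 5: append 26 -> window=[44, 48, 60, 45, 26] -> max=60
step 6: append 5 -> window=[48, 60, 45, 26, 5] -> max=60
step 7: append 42 -> window=[60, 45, 26, 5, 42] -> max=60
step 8: append 21 -> window=[45, 26, 5, 42, 21] -> max=45
step 9: append 29 -> window=[26, 5, 42, 21, 29] -> max=42
step 10: append 24 -> window=[5, 42, 21, 29, 24] -> max=42
step 11: append 11 -> window=[42, 21, 29, 24, 11] -> max=42
step 12: append 59 -> window=[21, 29, 24, 11, 59] -> max=59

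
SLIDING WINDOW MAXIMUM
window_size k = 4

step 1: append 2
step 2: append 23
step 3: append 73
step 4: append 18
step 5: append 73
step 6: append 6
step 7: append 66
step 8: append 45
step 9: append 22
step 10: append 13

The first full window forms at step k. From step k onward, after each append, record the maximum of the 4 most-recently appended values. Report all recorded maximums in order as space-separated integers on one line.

step 1: append 2 -> window=[2] (not full yet)
step 2: append 23 -> window=[2, 23] (not full yet)
step 3: append 73 -> window=[2, 23, 73] (not full yet)
step 4: append 18 -> window=[2, 23, 73, 18] -> max=73
step 5: append 73 -> window=[23, 73, 18, 73] -> max=73
step 6: append 6 -> window=[73, 18, 73, 6] -> max=73
step 7: append 66 -> window=[18, 73, 6, 66] -> max=73
step 8: append 45 -> window=[73, 6, 66, 45] -> max=73
step 9: append 22 -> window=[6, 66, 45, 22] -> max=66
step 10: append 13 -> window=[66, 45, 22, 13] -> max=66

Answer: 73 73 73 73 73 66 66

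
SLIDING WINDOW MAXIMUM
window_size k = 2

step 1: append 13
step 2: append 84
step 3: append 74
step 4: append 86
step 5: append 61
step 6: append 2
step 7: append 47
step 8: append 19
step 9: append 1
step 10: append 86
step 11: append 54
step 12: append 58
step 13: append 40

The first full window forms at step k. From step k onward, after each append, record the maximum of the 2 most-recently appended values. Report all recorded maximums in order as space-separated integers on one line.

Answer: 84 84 86 86 61 47 47 19 86 86 58 58

Derivation:
step 1: append 13 -> window=[13] (not full yet)
step 2: append 84 -> window=[13, 84] -> max=84
step 3: append 74 -> window=[84, 74] -> max=84
step 4: append 86 -> window=[74, 86] -> max=86
step 5: append 61 -> window=[86, 61] -> max=86
step 6: append 2 -> window=[61, 2] -> max=61
step 7: append 47 -> window=[2, 47] -> max=47
step 8: append 19 -> window=[47, 19] -> max=47
step 9: append 1 -> window=[19, 1] -> max=19
step 10: append 86 -> window=[1, 86] -> max=86
step 11: append 54 -> window=[86, 54] -> max=86
step 12: append 58 -> window=[54, 58] -> max=58
step 13: append 40 -> window=[58, 40] -> max=58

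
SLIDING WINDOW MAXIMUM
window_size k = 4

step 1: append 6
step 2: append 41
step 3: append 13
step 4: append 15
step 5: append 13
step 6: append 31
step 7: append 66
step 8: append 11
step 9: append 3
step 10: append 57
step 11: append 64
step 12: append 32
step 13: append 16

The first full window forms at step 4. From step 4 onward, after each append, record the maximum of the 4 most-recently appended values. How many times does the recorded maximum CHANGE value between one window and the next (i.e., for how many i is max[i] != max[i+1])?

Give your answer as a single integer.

step 1: append 6 -> window=[6] (not full yet)
step 2: append 41 -> window=[6, 41] (not full yet)
step 3: append 13 -> window=[6, 41, 13] (not full yet)
step 4: append 15 -> window=[6, 41, 13, 15] -> max=41
step 5: append 13 -> window=[41, 13, 15, 13] -> max=41
step 6: append 31 -> window=[13, 15, 13, 31] -> max=31
step 7: append 66 -> window=[15, 13, 31, 66] -> max=66
step 8: append 11 -> window=[13, 31, 66, 11] -> max=66
step 9: append 3 -> window=[31, 66, 11, 3] -> max=66
step 10: append 57 -> window=[66, 11, 3, 57] -> max=66
step 11: append 64 -> window=[11, 3, 57, 64] -> max=64
step 12: append 32 -> window=[3, 57, 64, 32] -> max=64
step 13: append 16 -> window=[57, 64, 32, 16] -> max=64
Recorded maximums: 41 41 31 66 66 66 66 64 64 64
Changes between consecutive maximums: 3

Answer: 3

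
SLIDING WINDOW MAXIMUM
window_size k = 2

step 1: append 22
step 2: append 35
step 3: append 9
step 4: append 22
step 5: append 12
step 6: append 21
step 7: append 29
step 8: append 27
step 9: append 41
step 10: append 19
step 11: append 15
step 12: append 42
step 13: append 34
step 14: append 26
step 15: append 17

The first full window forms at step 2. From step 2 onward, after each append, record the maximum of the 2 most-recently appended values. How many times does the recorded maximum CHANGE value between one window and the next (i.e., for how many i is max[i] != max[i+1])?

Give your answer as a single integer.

Answer: 8

Derivation:
step 1: append 22 -> window=[22] (not full yet)
step 2: append 35 -> window=[22, 35] -> max=35
step 3: append 9 -> window=[35, 9] -> max=35
step 4: append 22 -> window=[9, 22] -> max=22
step 5: append 12 -> window=[22, 12] -> max=22
step 6: append 21 -> window=[12, 21] -> max=21
step 7: append 29 -> window=[21, 29] -> max=29
step 8: append 27 -> window=[29, 27] -> max=29
step 9: append 41 -> window=[27, 41] -> max=41
step 10: append 19 -> window=[41, 19] -> max=41
step 11: append 15 -> window=[19, 15] -> max=19
step 12: append 42 -> window=[15, 42] -> max=42
step 13: append 34 -> window=[42, 34] -> max=42
step 14: append 26 -> window=[34, 26] -> max=34
step 15: append 17 -> window=[26, 17] -> max=26
Recorded maximums: 35 35 22 22 21 29 29 41 41 19 42 42 34 26
Changes between consecutive maximums: 8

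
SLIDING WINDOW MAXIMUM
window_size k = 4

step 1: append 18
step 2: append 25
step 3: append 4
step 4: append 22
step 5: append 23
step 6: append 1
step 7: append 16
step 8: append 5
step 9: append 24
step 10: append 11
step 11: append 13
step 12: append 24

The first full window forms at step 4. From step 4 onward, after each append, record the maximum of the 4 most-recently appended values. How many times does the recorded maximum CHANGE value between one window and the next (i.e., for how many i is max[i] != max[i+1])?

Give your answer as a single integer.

Answer: 2

Derivation:
step 1: append 18 -> window=[18] (not full yet)
step 2: append 25 -> window=[18, 25] (not full yet)
step 3: append 4 -> window=[18, 25, 4] (not full yet)
step 4: append 22 -> window=[18, 25, 4, 22] -> max=25
step 5: append 23 -> window=[25, 4, 22, 23] -> max=25
step 6: append 1 -> window=[4, 22, 23, 1] -> max=23
step 7: append 16 -> window=[22, 23, 1, 16] -> max=23
step 8: append 5 -> window=[23, 1, 16, 5] -> max=23
step 9: append 24 -> window=[1, 16, 5, 24] -> max=24
step 10: append 11 -> window=[16, 5, 24, 11] -> max=24
step 11: append 13 -> window=[5, 24, 11, 13] -> max=24
step 12: append 24 -> window=[24, 11, 13, 24] -> max=24
Recorded maximums: 25 25 23 23 23 24 24 24 24
Changes between consecutive maximums: 2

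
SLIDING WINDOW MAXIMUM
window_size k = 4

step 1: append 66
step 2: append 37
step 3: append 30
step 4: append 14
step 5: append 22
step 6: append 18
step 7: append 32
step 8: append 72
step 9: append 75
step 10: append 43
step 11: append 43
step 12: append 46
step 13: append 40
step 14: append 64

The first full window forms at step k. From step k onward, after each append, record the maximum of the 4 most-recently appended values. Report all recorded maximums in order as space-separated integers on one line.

Answer: 66 37 30 32 72 75 75 75 75 46 64

Derivation:
step 1: append 66 -> window=[66] (not full yet)
step 2: append 37 -> window=[66, 37] (not full yet)
step 3: append 30 -> window=[66, 37, 30] (not full yet)
step 4: append 14 -> window=[66, 37, 30, 14] -> max=66
step 5: append 22 -> window=[37, 30, 14, 22] -> max=37
step 6: append 18 -> window=[30, 14, 22, 18] -> max=30
step 7: append 32 -> window=[14, 22, 18, 32] -> max=32
step 8: append 72 -> window=[22, 18, 32, 72] -> max=72
step 9: append 75 -> window=[18, 32, 72, 75] -> max=75
step 10: append 43 -> window=[32, 72, 75, 43] -> max=75
step 11: append 43 -> window=[72, 75, 43, 43] -> max=75
step 12: append 46 -> window=[75, 43, 43, 46] -> max=75
step 13: append 40 -> window=[43, 43, 46, 40] -> max=46
step 14: append 64 -> window=[43, 46, 40, 64] -> max=64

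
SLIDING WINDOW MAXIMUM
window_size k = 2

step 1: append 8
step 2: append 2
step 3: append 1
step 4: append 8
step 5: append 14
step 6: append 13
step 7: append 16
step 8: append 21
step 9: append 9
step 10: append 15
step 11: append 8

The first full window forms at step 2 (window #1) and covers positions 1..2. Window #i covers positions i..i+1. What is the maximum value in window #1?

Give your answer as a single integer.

step 1: append 8 -> window=[8] (not full yet)
step 2: append 2 -> window=[8, 2] -> max=8
Window #1 max = 8

Answer: 8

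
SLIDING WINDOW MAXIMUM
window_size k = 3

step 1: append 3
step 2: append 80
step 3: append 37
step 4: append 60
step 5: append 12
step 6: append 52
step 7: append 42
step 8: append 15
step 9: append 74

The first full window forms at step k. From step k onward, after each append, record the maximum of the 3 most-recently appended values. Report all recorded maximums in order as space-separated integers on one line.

Answer: 80 80 60 60 52 52 74

Derivation:
step 1: append 3 -> window=[3] (not full yet)
step 2: append 80 -> window=[3, 80] (not full yet)
step 3: append 37 -> window=[3, 80, 37] -> max=80
step 4: append 60 -> window=[80, 37, 60] -> max=80
step 5: append 12 -> window=[37, 60, 12] -> max=60
step 6: append 52 -> window=[60, 12, 52] -> max=60
step 7: append 42 -> window=[12, 52, 42] -> max=52
step 8: append 15 -> window=[52, 42, 15] -> max=52
step 9: append 74 -> window=[42, 15, 74] -> max=74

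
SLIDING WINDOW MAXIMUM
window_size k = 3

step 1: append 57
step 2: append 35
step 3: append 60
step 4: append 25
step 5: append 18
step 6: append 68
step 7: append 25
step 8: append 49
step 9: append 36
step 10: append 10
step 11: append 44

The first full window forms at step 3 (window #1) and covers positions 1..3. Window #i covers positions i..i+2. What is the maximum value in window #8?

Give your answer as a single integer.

Answer: 49

Derivation:
step 1: append 57 -> window=[57] (not full yet)
step 2: append 35 -> window=[57, 35] (not full yet)
step 3: append 60 -> window=[57, 35, 60] -> max=60
step 4: append 25 -> window=[35, 60, 25] -> max=60
step 5: append 18 -> window=[60, 25, 18] -> max=60
step 6: append 68 -> window=[25, 18, 68] -> max=68
step 7: append 25 -> window=[18, 68, 25] -> max=68
step 8: append 49 -> window=[68, 25, 49] -> max=68
step 9: append 36 -> window=[25, 49, 36] -> max=49
step 10: append 10 -> window=[49, 36, 10] -> max=49
Window #8 max = 49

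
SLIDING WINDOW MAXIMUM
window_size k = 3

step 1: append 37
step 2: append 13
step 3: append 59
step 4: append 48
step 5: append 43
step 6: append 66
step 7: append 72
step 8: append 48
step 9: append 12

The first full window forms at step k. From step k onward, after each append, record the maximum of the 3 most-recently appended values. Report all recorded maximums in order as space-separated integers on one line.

step 1: append 37 -> window=[37] (not full yet)
step 2: append 13 -> window=[37, 13] (not full yet)
step 3: append 59 -> window=[37, 13, 59] -> max=59
step 4: append 48 -> window=[13, 59, 48] -> max=59
step 5: append 43 -> window=[59, 48, 43] -> max=59
step 6: append 66 -> window=[48, 43, 66] -> max=66
step 7: append 72 -> window=[43, 66, 72] -> max=72
step 8: append 48 -> window=[66, 72, 48] -> max=72
step 9: append 12 -> window=[72, 48, 12] -> max=72

Answer: 59 59 59 66 72 72 72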